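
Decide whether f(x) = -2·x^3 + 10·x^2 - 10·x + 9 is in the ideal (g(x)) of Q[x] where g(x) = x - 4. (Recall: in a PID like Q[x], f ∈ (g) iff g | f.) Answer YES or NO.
In Q[x] the ideal (g) consists of all multiples of g, so f ∈ (g) iff g | f, i.e. iff the remainder of f on division by g is 0. Divide f by g (g is monic, so eliminate the leading term of the running remainder at each step):
  leading term -2·x^3: subtract (-2·x^2)·g(x) = -2·x^3 + 8·x^2, leaving 2·x^2 - 10·x + 9
  leading term 2·x^2: subtract (2·x)·g(x) = 2·x^2 - 8·x, leaving 9 - 2·x
  leading term -2·x: subtract (-2)·g(x) = 8 - 2·x, leaving 1
The remainder r(x) = 1 ≠ 0 (and deg r < deg g), so g ∤ f, i.e. f ∉ (g).

Final answer: NO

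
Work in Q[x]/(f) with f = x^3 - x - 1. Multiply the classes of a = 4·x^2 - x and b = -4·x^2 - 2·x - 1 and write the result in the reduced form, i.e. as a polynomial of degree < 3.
First multiply in Q[x] without reducing: a · b = -16·x^4 - 4·x^3 - 2·x^2 + x. Now divide by f(x) = x^3 - x - 1, eliminating the leading term at each step:
  leading term -16·x^4: subtract (-16·x)·f(x) = -16·x^4 + 16·x^2 + 16·x, leaving -4·x^3 - 18·x^2 - 15·x
  leading term -4·x^3: subtract (-4)·f(x) = -4·x^3 + 4·x + 4, leaving -18·x^2 - 19·x - 4
The degree is now < 3, so this is the remainder. Hence a · b ≡ -18·x^2 - 19·x - 4 in Q[x]/(f).

Final answer: a · b ≡ -18·x^2 - 19·x - 4 (mod f(x))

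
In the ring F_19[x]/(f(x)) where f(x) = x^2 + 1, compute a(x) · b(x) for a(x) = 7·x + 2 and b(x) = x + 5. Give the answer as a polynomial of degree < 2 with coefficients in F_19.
Multiply as integer polynomials: a · b = 7·x^2 + 37·x + 10. Reducing coefficients mod 19: a · b ≡ 7·x^2 + 18·x + 10. Now divide by f(x) = x^2 + 1 in F_19[x], eliminating the leading term at each step:
  leading term 7·x^2: subtract (7)·f(x) = 7·x^2 + 7, leaving 18·x + 3 (coefficients mod 19)
The degree is now < 2, so this is the remainder. Hence a · b ≡ 18·x + 3 in F_19[x]/(f).

Final answer: a · b ≡ 18·x + 3 (mod f(x))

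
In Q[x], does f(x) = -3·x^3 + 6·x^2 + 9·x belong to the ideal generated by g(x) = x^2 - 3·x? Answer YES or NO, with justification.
In Q[x] the ideal (g) consists of all multiples of g, so f ∈ (g) iff g | f, i.e. iff the remainder of f on division by g is 0. Divide f by g (g is monic, so eliminate the leading term of the running remainder at each step):
  leading term -3·x^3: subtract (-3·x)·g(x) = -3·x^3 + 9·x^2, leaving -3·x^2 + 9·x
  leading term -3·x^2: subtract (-3)·g(x) = -3·x^2 + 9·x, leaving 0
The remainder is 0, so f(x) = g(x) · h(x) with h(x) = -3·x - 3. Hence g | f, i.e. f ∈ (g).

Final answer: YES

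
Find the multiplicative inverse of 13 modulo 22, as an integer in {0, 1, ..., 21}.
Apply the extended Euclidean algorithm to (22, 13), tracking rows (r, s, t) with s·22 + t·13 = r. Each division r_prev = q·r_cur + r_new produces the new row as (previous row) − q·(current row):
  row A: (22, 1, 0)   [1·22 + 0·13 = 22]
  row B: (13, 0, 1)   [0·22 + 1·13 = 13]
  22 = 1·13 + 9   → row C = row A − 1·row B = (9, 1, −1)   [check: 1·22 − 1·13 = 9]
  13 = 1·9 + 4   → row D = row B − 1·row C = (4, −1, 2)   [check: −1·22 + 2·13 = 4]
  9 = 2·4 + 1   → row E = row C − 2·row D = (1, 3, −5)   [check: 3·22 − 5·13 = 1]
  4 = 4·1 + 0   → remainder 0, stop. gcd = 1 (last nonzero row E).
The gcd is 1, so 13 is invertible mod 22. The last nonzero row gives 3·22 − 5·13 = 1, so t = −5. So 13^(−1) ≡ −5 ≡ 17 (mod 22). Verify: 13 · 17 = 221 ≡ 1 (mod 22). ✓

Final answer: 13^(−1) ≡ 17 (mod 22)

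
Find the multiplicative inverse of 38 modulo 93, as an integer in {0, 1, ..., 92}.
Apply the extended Euclidean algorithm to (93, 38), tracking rows (r, s, t) with s·93 + t·38 = r. Each division r_prev = q·r_cur + r_new produces the new row as (previous row) − q·(current row):
  row A: (93, 1, 0)   [1·93 + 0·38 = 93]
  row B: (38, 0, 1)   [0·93 + 1·38 = 38]
  93 = 2·38 + 17   → row C = row A − 2·row B = (17, 1, −2)   [check: 1·93 − 2·38 = 17]
  38 = 2·17 + 4   → row D = row B − 2·row C = (4, −2, 5)   [check: −2·93 + 5·38 = 4]
  17 = 4·4 + 1   → row E = row C − 4·row D = (1, 9, −22)   [check: 9·93 − 22·38 = 1]
  4 = 4·1 + 0   → remainder 0, stop. gcd = 1 (last nonzero row E).
The gcd is 1, so 38 is invertible mod 93. The last nonzero row gives 9·93 − 22·38 = 1, so t = −22. So 38^(−1) ≡ −22 ≡ 71 (mod 93). Verify: 38 · 71 = 2698 ≡ 1 (mod 93). ✓

Final answer: 38^(−1) ≡ 71 (mod 93)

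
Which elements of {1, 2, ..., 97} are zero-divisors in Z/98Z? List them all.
nonzero zero-divisors of Z/98Z = {2, 4, 6, 7, 8, 10, 12, 14, 16, 18, 20, 21, 22, 24, 26, 28, 30, 32, 34, 35, 36, 38, 40, 42, 44, 46, 48, 49, 50, 52, 54, 56, 58, 60, 62, 63, 64, 66, 68, 70, 72, 74, 76, 77, 78, 80, 82, 84, 86, 88, 90, 91, 92, 94, 96}

An element a ∈ Z/98Z (with a ≠ 0) is a zero-divisor iff gcd(a, 98) > 1 (because a is a unit precisely when gcd(a, n) = 1, and in Z/nZ every nonzero, non-unit element is a zero-divisor). Scan a = 1, ..., 97 and keep those with gcd(a, 98) > 1:
  gcd(2, 98) = 2, gcd(4, 98) = 2, gcd(6, 98) = 2, gcd(7, 98) = 7, gcd(8, 98) = 2, gcd(10, 98) = 2, gcd(12, 98) = 2, gcd(14, 98) = 14, gcd(16, 98) = 2, gcd(18, 98) = 2, gcd(20, 98) = 2, gcd(21, 98) = 7, gcd(22, 98) = 2, gcd(24, 98) = 2, gcd(26, 98) = 2, gcd(28, 98) = 14, gcd(30, 98) = 2, gcd(32, 98) = 2, gcd(34, 98) = 2, gcd(35, 98) = 7, gcd(36, 98) = 2, gcd(38, 98) = 2, gcd(40, 98) = 2, gcd(42, 98) = 14, gcd(44, 98) = 2, gcd(46, 98) = 2, gcd(48, 98) = 2, gcd(49, 98) = 49, gcd(50, 98) = 2, gcd(52, 98) = 2, gcd(54, 98) = 2, gcd(56, 98) = 14, gcd(58, 98) = 2, gcd(60, 98) = 2, gcd(62, 98) = 2, gcd(63, 98) = 7, gcd(64, 98) = 2, gcd(66, 98) = 2, gcd(68, 98) = 2, gcd(70, 98) = 14, gcd(72, 98) = 2, gcd(74, 98) = 2, gcd(76, 98) = 2, gcd(77, 98) = 7, gcd(78, 98) = 2, gcd(80, 98) = 2, gcd(82, 98) = 2, gcd(84, 98) = 14, gcd(86, 98) = 2, gcd(88, 98) = 2, gcd(90, 98) = 2, gcd(91, 98) = 7, gcd(92, 98) = 2, gcd(94, 98) = 2, gcd(96, 98) = 2.
All other a ∈ {1, ..., 97} have gcd(a, 98) = 1 and are units. So the nonzero zero-divisors are exactly the 55 values of a appearing in this scan.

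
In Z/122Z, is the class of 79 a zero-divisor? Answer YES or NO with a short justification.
gcd(79, 122) = 1, so 79 is a unit in Z/122Z (it has a multiplicative inverse). A unit cannot be a zero-divisor: if 79·b ≡ 0 then multiplying both sides by 79^(−1) gives b ≡ 0. So 79 is not a zero-divisor.

Final answer: NO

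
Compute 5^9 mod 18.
Use repeated squaring. Binary(9) = 1001. Walk through the bits of the exponent 9 left-to-right: at each bit after the leading one, square the running value, then multiply by 5 if the bit is 1 (always reducing mod 18):
  bit 1 = 1 (leading): start with 5.
  bit 2 = 0: square 5^2 = 25 ≡ 7 (mod 18).
  bit 3 = 0: square 7^2 = 49 ≡ 13 (mod 18).
  bit 4 = 1: square 13^2 = 169 ≡ 7; bit is 1, so multiply 7·5 = 35 ≡ 17 (mod 18).
Final value: 5^9 ≡ 17 (mod 18).

Final answer: 17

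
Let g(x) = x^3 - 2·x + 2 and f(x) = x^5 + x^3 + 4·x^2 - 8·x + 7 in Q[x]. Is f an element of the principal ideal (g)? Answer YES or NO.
In Q[x] the ideal (g) consists of all multiples of g, so f ∈ (g) iff g | f, i.e. iff the remainder of f on division by g is 0. Divide f by g (g is monic, so eliminate the leading term of the running remainder at each step):
  leading term x^5: subtract (x^2)·g(x) = x^5 - 2·x^3 + 2·x^2, leaving 3·x^3 + 2·x^2 - 8·x + 7
  leading term 3·x^3: subtract (3)·g(x) = 3·x^3 - 6·x + 6, leaving 2·x^2 - 2·x + 1
The remainder r(x) = 2·x^2 - 2·x + 1 ≠ 0 (and deg r < deg g), so g ∤ f, i.e. f ∉ (g).

Final answer: NO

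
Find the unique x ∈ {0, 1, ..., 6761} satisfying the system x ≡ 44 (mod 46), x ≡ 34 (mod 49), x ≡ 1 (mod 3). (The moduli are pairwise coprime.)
The moduli 46, 49, 3 are pairwise coprime, so by the CRT there is a unique solution mod 46·49·3 = 6762.
Solve by successive substitution. Start with x ≡ 44 (mod 46).
  Combine with x ≡ 34 (mod 49): write x = 44 + 46·t and require 44 + 46·t ≡ 34 (mod 49), i.e. 46·t ≡ 34 − 44 ≡ 39 (mod 49). Since 46^(−1) ≡ 16 (mod 49), t ≡ 16·39 ≡ 36 (mod 49). So x ≡ 44 + 46·36 = 1700 (mod 2254).
  Combine with x ≡ 1 (mod 3): write x = 1700 + 2254·t and require 1700 + 2254·t ≡ 1 (mod 3), i.e. 2254·t ≡ 1 − 1700 ≡ 2 (mod 3). Since 2254^(−1) ≡ 1 (mod 3) (2254 ≡ 1 (mod 3)), t ≡ 1·2 ≡ 2 (mod 3). So x ≡ 1700 + 2254·2 = 6208 (mod 6762).
Unique solution in [0, 6762): x = 6208.

Final answer: x ≡ 6208 (mod 6762); the representative in [0, 6762) is 6208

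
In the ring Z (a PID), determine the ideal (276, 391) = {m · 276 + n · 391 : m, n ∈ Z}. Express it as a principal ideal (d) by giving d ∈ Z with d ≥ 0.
In the PID Z, (a, b) is generated by gcd(a, b). Compute gcd(391, 276) with the extended Euclidean algorithm, tracking rows (r, s, t) with s·391 + t·276 = r:
  row A: (391, 1, 0)   [1·391 + 0·276 = 391]
  row B: (276, 0, 1)   [0·391 + 1·276 = 276]
  391 = 1·276 + 115   → row C = row A − 1·row B = (115, 1, −1)   [check: 1·391 − 1·276 = 115]
  276 = 2·115 + 46   → row D = row B − 2·row C = (46, −2, 3)   [check: −2·391 + 3·276 = 46]
  115 = 2·46 + 23   → row E = row C − 2·row D = (23, 5, −7)   [check: 5·391 − 7·276 = 23]
  46 = 2·23 + 0   → remainder 0, stop. gcd = 23 (last nonzero row E).
So gcd(276, 391) = 23, with Bézout identity 5·391 − 7·276 = 23. Containment (⊇): the Bézout identity exhibits 23 as an element of (276, 391), giving (23) ⊆ (276, 391). Containment (⊆): since 23 | 276 and 23 | 391 (276 = 23·12, 391 = 23·17), every Z-linear combination of 276 and 391 is divisible by 23, so (276, 391) ⊆ (23). Therefore (276, 391) = (23), d = 23.

Final answer: (276, 391) = (23); d = 23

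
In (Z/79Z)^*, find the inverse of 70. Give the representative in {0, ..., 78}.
70^(−1) ≡ 35 (mod 79)

Apply the extended Euclidean algorithm to (79, 70), tracking rows (r, s, t) with s·79 + t·70 = r. Each division r_prev = q·r_cur + r_new produces the new row as (previous row) − q·(current row):
  row A: (79, 1, 0)   [1·79 + 0·70 = 79]
  row B: (70, 0, 1)   [0·79 + 1·70 = 70]
  79 = 1·70 + 9   → row C = row A − 1·row B = (9, 1, −1)   [check: 1·79 − 1·70 = 9]
  70 = 7·9 + 7   → row D = row B − 7·row C = (7, −7, 8)   [check: −7·79 + 8·70 = 7]
  9 = 1·7 + 2   → row E = row C − 1·row D = (2, 8, −9)   [check: 8·79 − 9·70 = 2]
  7 = 3·2 + 1   → row F = row D − 3·row E = (1, −31, 35)   [check: −31·79 + 35·70 = 1]
  2 = 2·1 + 0   → remainder 0, stop. gcd = 1 (last nonzero row F).
The gcd is 1, so 70 is invertible mod 79. The last nonzero row gives −31·79 + 35·70 = 1, so t = 35. So 70^(−1) ≡ 35 (mod 79). Verify: 70 · 35 = 2450 ≡ 1 (mod 79). ✓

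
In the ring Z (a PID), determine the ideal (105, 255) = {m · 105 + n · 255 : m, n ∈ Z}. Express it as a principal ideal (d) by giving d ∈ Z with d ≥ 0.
(105, 255) = (15); d = 15

In the PID Z, (a, b) is generated by gcd(a, b). Compute gcd(255, 105) with the extended Euclidean algorithm, tracking rows (r, s, t) with s·255 + t·105 = r:
  row A: (255, 1, 0)   [1·255 + 0·105 = 255]
  row B: (105, 0, 1)   [0·255 + 1·105 = 105]
  255 = 2·105 + 45   → row C = row A − 2·row B = (45, 1, −2)   [check: 1·255 − 2·105 = 45]
  105 = 2·45 + 15   → row D = row B − 2·row C = (15, −2, 5)   [check: −2·255 + 5·105 = 15]
  45 = 3·15 + 0   → remainder 0, stop. gcd = 15 (last nonzero row D).
So gcd(105, 255) = 15, with Bézout identity −2·255 + 5·105 = 15. Containment (⊇): the Bézout identity exhibits 15 as an element of (105, 255), giving (15) ⊆ (105, 255). Containment (⊆): since 15 | 105 and 15 | 255 (105 = 15·7, 255 = 15·17), every Z-linear combination of 105 and 255 is divisible by 15, so (105, 255) ⊆ (15). Therefore (105, 255) = (15), d = 15.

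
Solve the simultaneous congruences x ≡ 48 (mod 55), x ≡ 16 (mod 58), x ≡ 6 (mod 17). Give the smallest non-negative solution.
The moduli 55, 58, 17 are pairwise coprime, so by the CRT there is a unique solution mod 55·58·17 = 54230.
Solve by successive substitution. Start with x ≡ 48 (mod 55).
  Combine with x ≡ 16 (mod 58): write x = 48 + 55·t and require 48 + 55·t ≡ 16 (mod 58), i.e. 55·t ≡ 16 − 48 ≡ 26 (mod 58). Since 55^(−1) ≡ 19 (mod 58), t ≡ 19·26 ≡ 30 (mod 58). So x ≡ 48 + 55·30 = 1698 (mod 3190).
  Combine with x ≡ 6 (mod 17): write x = 1698 + 3190·t and require 1698 + 3190·t ≡ 6 (mod 17), i.e. 3190·t ≡ 6 − 1698 ≡ 8 (mod 17). Since 3190^(−1) ≡ 14 (mod 17) (3190 ≡ 11 (mod 17)), t ≡ 14·8 ≡ 10 (mod 17). So x ≡ 1698 + 3190·10 = 33598 (mod 54230).
Unique solution in [0, 54230): x = 33598.

Final answer: x ≡ 33598 (mod 54230); the representative in [0, 54230) is 33598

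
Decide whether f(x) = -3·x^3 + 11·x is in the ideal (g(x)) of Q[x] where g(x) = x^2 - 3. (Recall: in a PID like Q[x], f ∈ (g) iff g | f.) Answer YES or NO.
NO

In Q[x] the ideal (g) consists of all multiples of g, so f ∈ (g) iff g | f, i.e. iff the remainder of f on division by g is 0. Divide f by g (g is monic, so eliminate the leading term of the running remainder at each step):
  leading term -3·x^3: subtract (-3·x)·g(x) = -3·x^3 + 9·x, leaving 2·x
The remainder r(x) = 2·x ≠ 0 (and deg r < deg g), so g ∤ f, i.e. f ∉ (g).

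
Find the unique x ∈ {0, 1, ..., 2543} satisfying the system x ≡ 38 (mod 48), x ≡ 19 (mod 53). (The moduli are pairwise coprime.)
x ≡ 1238 (mod 2544); the representative in [0, 2544) is 1238

The moduli 48, 53 are pairwise coprime, so by the CRT there is a unique solution mod 48·53 = 2544.
Solve by successive substitution. Start with x ≡ 38 (mod 48).
  Combine with x ≡ 19 (mod 53): write x = 38 + 48·t and require 38 + 48·t ≡ 19 (mod 53), i.e. 48·t ≡ 19 − 38 ≡ 34 (mod 53). Since 48^(−1) ≡ 21 (mod 53), t ≡ 21·34 ≡ 25 (mod 53). So x ≡ 38 + 48·25 = 1238 (mod 2544).
Unique solution in [0, 2544): x = 1238.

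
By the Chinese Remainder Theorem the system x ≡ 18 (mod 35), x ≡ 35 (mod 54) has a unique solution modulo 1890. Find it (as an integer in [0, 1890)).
x ≡ 683 (mod 1890); the representative in [0, 1890) is 683

The moduli 35, 54 are pairwise coprime, so by the CRT there is a unique solution mod 35·54 = 1890.
Solve by successive substitution. Start with x ≡ 18 (mod 35).
  Combine with x ≡ 35 (mod 54): write x = 18 + 35·t and require 18 + 35·t ≡ 35 (mod 54), i.e. 35·t ≡ 35 − 18 ≡ 17 (mod 54). Since 35^(−1) ≡ 17 (mod 54), t ≡ 17·17 ≡ 19 (mod 54). So x ≡ 18 + 35·19 = 683 (mod 1890).
Unique solution in [0, 1890): x = 683.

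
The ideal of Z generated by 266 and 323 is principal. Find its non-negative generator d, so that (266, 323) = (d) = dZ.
In the PID Z, (a, b) is generated by gcd(a, b). Compute gcd(323, 266) with the extended Euclidean algorithm, tracking rows (r, s, t) with s·323 + t·266 = r:
  row A: (323, 1, 0)   [1·323 + 0·266 = 323]
  row B: (266, 0, 1)   [0·323 + 1·266 = 266]
  323 = 1·266 + 57   → row C = row A − 1·row B = (57, 1, −1)   [check: 1·323 − 1·266 = 57]
  266 = 4·57 + 38   → row D = row B − 4·row C = (38, −4, 5)   [check: −4·323 + 5·266 = 38]
  57 = 1·38 + 19   → row E = row C − 1·row D = (19, 5, −6)   [check: 5·323 − 6·266 = 19]
  38 = 2·19 + 0   → remainder 0, stop. gcd = 19 (last nonzero row E).
So gcd(266, 323) = 19, with Bézout identity 5·323 − 6·266 = 19. Containment (⊇): the Bézout identity exhibits 19 as an element of (266, 323), giving (19) ⊆ (266, 323). Containment (⊆): since 19 | 266 and 19 | 323 (266 = 19·14, 323 = 19·17), every Z-linear combination of 266 and 323 is divisible by 19, so (266, 323) ⊆ (19). Therefore (266, 323) = (19), d = 19.

Final answer: (266, 323) = (19); d = 19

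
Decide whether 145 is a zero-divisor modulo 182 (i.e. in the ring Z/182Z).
gcd(145, 182) = 1, so 145 is a unit in Z/182Z (it has a multiplicative inverse). A unit cannot be a zero-divisor: if 145·b ≡ 0 then multiplying both sides by 145^(−1) gives b ≡ 0. So 145 is not a zero-divisor.

Final answer: NO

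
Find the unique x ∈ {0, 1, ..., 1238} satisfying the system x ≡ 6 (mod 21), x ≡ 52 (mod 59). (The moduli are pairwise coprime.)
The moduli 21, 59 are pairwise coprime, so by the CRT there is a unique solution mod 21·59 = 1239.
Solve by successive substitution. Start with x ≡ 6 (mod 21).
  Combine with x ≡ 52 (mod 59): write x = 6 + 21·t and require 6 + 21·t ≡ 52 (mod 59), i.e. 21·t ≡ 52 − 6 ≡ 46 (mod 59). Since 21^(−1) ≡ 45 (mod 59), t ≡ 45·46 ≡ 5 (mod 59). So x ≡ 6 + 21·5 = 111 (mod 1239).
Unique solution in [0, 1239): x = 111.

Final answer: x ≡ 111 (mod 1239); the representative in [0, 1239) is 111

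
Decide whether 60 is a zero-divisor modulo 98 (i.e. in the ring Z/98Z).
gcd(60, 98) = 2 > 1, so 60 is not a unit in Z/98Z. In Z/nZ every nonzero non-unit is a zero-divisor: explicitly, take b = 98/gcd = 49 ≠ 0 (mod 98); then 60·49 = 2940 = 30·98, i.e. 60·49 ≡ 0 (mod 98). So 60 is a zero-divisor.

Final answer: YES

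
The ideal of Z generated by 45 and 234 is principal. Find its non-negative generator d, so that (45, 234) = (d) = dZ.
In the PID Z, (a, b) is generated by gcd(a, b). Compute gcd(234, 45) with the extended Euclidean algorithm, tracking rows (r, s, t) with s·234 + t·45 = r:
  row A: (234, 1, 0)   [1·234 + 0·45 = 234]
  row B: (45, 0, 1)   [0·234 + 1·45 = 45]
  234 = 5·45 + 9   → row C = row A − 5·row B = (9, 1, −5)   [check: 1·234 − 5·45 = 9]
  45 = 5·9 + 0   → remainder 0, stop. gcd = 9 (last nonzero row C).
So gcd(45, 234) = 9, with Bézout identity 1·234 − 5·45 = 9. Containment (⊇): the Bézout identity exhibits 9 as an element of (45, 234), giving (9) ⊆ (45, 234). Containment (⊆): since 9 | 45 and 9 | 234 (45 = 9·5, 234 = 9·26), every Z-linear combination of 45 and 234 is divisible by 9, so (45, 234) ⊆ (9). Therefore (45, 234) = (9), d = 9.

Final answer: (45, 234) = (9); d = 9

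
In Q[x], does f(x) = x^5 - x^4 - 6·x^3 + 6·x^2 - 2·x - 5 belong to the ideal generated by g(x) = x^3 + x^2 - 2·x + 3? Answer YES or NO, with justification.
NO

In Q[x] the ideal (g) consists of all multiples of g, so f ∈ (g) iff g | f, i.e. iff the remainder of f on division by g is 0. Divide f by g (g is monic, so eliminate the leading term of the running remainder at each step):
  leading term x^5: subtract (x^2)·g(x) = x^5 + x^4 - 2·x^3 + 3·x^2, leaving -2·x^4 - 4·x^3 + 3·x^2 - 2·x - 5
  leading term -2·x^4: subtract (-2·x)·g(x) = -2·x^4 - 2·x^3 + 4·x^2 - 6·x, leaving -2·x^3 - x^2 + 4·x - 5
  leading term -2·x^3: subtract (-2)·g(x) = -2·x^3 - 2·x^2 + 4·x - 6, leaving x^2 + 1
The remainder r(x) = x^2 + 1 ≠ 0 (and deg r < deg g), so g ∤ f, i.e. f ∉ (g).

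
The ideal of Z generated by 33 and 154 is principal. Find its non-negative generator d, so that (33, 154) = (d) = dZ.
(33, 154) = (11); d = 11

In the PID Z, (a, b) is generated by gcd(a, b). Compute gcd(154, 33) with the extended Euclidean algorithm, tracking rows (r, s, t) with s·154 + t·33 = r:
  row A: (154, 1, 0)   [1·154 + 0·33 = 154]
  row B: (33, 0, 1)   [0·154 + 1·33 = 33]
  154 = 4·33 + 22   → row C = row A − 4·row B = (22, 1, −4)   [check: 1·154 − 4·33 = 22]
  33 = 1·22 + 11   → row D = row B − 1·row C = (11, −1, 5)   [check: −1·154 + 5·33 = 11]
  22 = 2·11 + 0   → remainder 0, stop. gcd = 11 (last nonzero row D).
So gcd(33, 154) = 11, with Bézout identity −1·154 + 5·33 = 11. Containment (⊇): the Bézout identity exhibits 11 as an element of (33, 154), giving (11) ⊆ (33, 154). Containment (⊆): since 11 | 33 and 11 | 154 (33 = 11·3, 154 = 11·14), every Z-linear combination of 33 and 154 is divisible by 11, so (33, 154) ⊆ (11). Therefore (33, 154) = (11), d = 11.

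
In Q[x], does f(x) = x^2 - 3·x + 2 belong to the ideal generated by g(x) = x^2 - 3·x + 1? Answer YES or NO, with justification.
In Q[x] the ideal (g) consists of all multiples of g, so f ∈ (g) iff g | f, i.e. iff the remainder of f on division by g is 0. Divide f by g (g is monic, so eliminate the leading term of the running remainder at each step):
  leading term x^2: subtract (1)·g(x) = x^2 - 3·x + 1, leaving 1
The remainder r(x) = 1 ≠ 0 (and deg r < deg g), so g ∤ f, i.e. f ∉ (g).

Final answer: NO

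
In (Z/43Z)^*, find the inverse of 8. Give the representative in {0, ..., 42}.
8^(−1) ≡ 27 (mod 43)

Apply the extended Euclidean algorithm to (43, 8), tracking rows (r, s, t) with s·43 + t·8 = r. Each division r_prev = q·r_cur + r_new produces the new row as (previous row) − q·(current row):
  row A: (43, 1, 0)   [1·43 + 0·8 = 43]
  row B: (8, 0, 1)   [0·43 + 1·8 = 8]
  43 = 5·8 + 3   → row C = row A − 5·row B = (3, 1, −5)   [check: 1·43 − 5·8 = 3]
  8 = 2·3 + 2   → row D = row B − 2·row C = (2, −2, 11)   [check: −2·43 + 11·8 = 2]
  3 = 1·2 + 1   → row E = row C − 1·row D = (1, 3, −16)   [check: 3·43 − 16·8 = 1]
  2 = 2·1 + 0   → remainder 0, stop. gcd = 1 (last nonzero row E).
The gcd is 1, so 8 is invertible mod 43. The last nonzero row gives 3·43 − 16·8 = 1, so t = −16. So 8^(−1) ≡ −16 ≡ 27 (mod 43). Verify: 8 · 27 = 216 ≡ 1 (mod 43). ✓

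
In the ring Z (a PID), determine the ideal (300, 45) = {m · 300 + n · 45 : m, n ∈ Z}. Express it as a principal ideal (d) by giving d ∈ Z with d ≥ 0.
(300, 45) = (15); d = 15

In the PID Z, (a, b) is generated by gcd(a, b). Compute gcd(300, 45) with the extended Euclidean algorithm, tracking rows (r, s, t) with s·300 + t·45 = r:
  row A: (300, 1, 0)   [1·300 + 0·45 = 300]
  row B: (45, 0, 1)   [0·300 + 1·45 = 45]
  300 = 6·45 + 30   → row C = row A − 6·row B = (30, 1, −6)   [check: 1·300 − 6·45 = 30]
  45 = 1·30 + 15   → row D = row B − 1·row C = (15, −1, 7)   [check: −1·300 + 7·45 = 15]
  30 = 2·15 + 0   → remainder 0, stop. gcd = 15 (last nonzero row D).
So gcd(300, 45) = 15, with Bézout identity −1·300 + 7·45 = 15. Containment (⊇): the Bézout identity exhibits 15 as an element of (300, 45), giving (15) ⊆ (300, 45). Containment (⊆): since 15 | 300 and 15 | 45 (300 = 15·20, 45 = 15·3), every Z-linear combination of 300 and 45 is divisible by 15, so (300, 45) ⊆ (15). Therefore (300, 45) = (15), d = 15.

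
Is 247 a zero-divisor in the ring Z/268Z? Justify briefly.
NO

gcd(247, 268) = 1, so 247 is a unit in Z/268Z (it has a multiplicative inverse). A unit cannot be a zero-divisor: if 247·b ≡ 0 then multiplying both sides by 247^(−1) gives b ≡ 0. So 247 is not a zero-divisor.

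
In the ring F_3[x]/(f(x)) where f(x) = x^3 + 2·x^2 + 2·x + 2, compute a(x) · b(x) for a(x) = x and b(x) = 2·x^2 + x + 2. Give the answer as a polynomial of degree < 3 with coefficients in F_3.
a · b ≡ x + 2 (mod f(x))

Multiply as integer polynomials: a · b = 2·x^3 + x^2 + 2·x. Reducing coefficients mod 3: a · b ≡ 2·x^3 + x^2 + 2·x. Now divide by f(x) = x^3 + 2·x^2 + 2·x + 2 in F_3[x], eliminating the leading term at each step:
  leading term 2·x^3: subtract (2)·f(x) = 2·x^3 + x^2 + x + 1, leaving x + 2 (coefficients mod 3)
The degree is now < 3, so this is the remainder. Hence a · b ≡ x + 2 in F_3[x]/(f).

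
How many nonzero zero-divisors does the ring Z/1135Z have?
Z/1135Z has 230 nonzero zero-divisors

In Z/1135Z each nonzero element is either a unit (gcd with 1135 is 1) or a zero-divisor (gcd > 1). The number of units is φ(1135): factorise 1135 = 5 · 227, so φ(1135) = (5 − 1) · (227 − 1) = 4 · 226 = 904. The nonzero elements number 1135 − 1 = 1134. Hence the nonzero zero-divisors number 1134 − 904 = 230.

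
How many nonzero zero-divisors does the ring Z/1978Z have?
In Z/1978Z each nonzero element is either a unit (gcd with 1978 is 1) or a zero-divisor (gcd > 1). The number of units is φ(1978): factorise 1978 = 2 · 23 · 43, so φ(1978) = (2 − 1) · (23 − 1) · (43 − 1) = 1 · 22 · 42 = 924. The nonzero elements number 1978 − 1 = 1977. Hence the nonzero zero-divisors number 1977 − 924 = 1053.

Final answer: Z/1978Z has 1053 nonzero zero-divisors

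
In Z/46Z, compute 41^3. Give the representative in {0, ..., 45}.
13

Use repeated squaring. Binary(3) = 11. Walk through the bits of the exponent 3 left-to-right: at each bit after the leading one, square the running value, then multiply by 41 if the bit is 1 (always reducing mod 46):
  bit 1 = 1 (leading): start with 41.
  bit 2 = 1: square 41^2 = 1681 ≡ 25; bit is 1, so multiply 25·41 = 1025 ≡ 13 (mod 46).
Final value: 41^3 ≡ 13 (mod 46).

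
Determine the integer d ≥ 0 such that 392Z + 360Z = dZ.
(392, 360) = (8); d = 8

In the PID Z, (a, b) is generated by gcd(a, b). Compute gcd(392, 360) with the extended Euclidean algorithm, tracking rows (r, s, t) with s·392 + t·360 = r:
  row A: (392, 1, 0)   [1·392 + 0·360 = 392]
  row B: (360, 0, 1)   [0·392 + 1·360 = 360]
  392 = 1·360 + 32   → row C = row A − 1·row B = (32, 1, −1)   [check: 1·392 − 1·360 = 32]
  360 = 11·32 + 8   → row D = row B − 11·row C = (8, −11, 12)   [check: −11·392 + 12·360 = 8]
  32 = 4·8 + 0   → remainder 0, stop. gcd = 8 (last nonzero row D).
So gcd(392, 360) = 8, with Bézout identity −11·392 + 12·360 = 8. Containment (⊇): the Bézout identity exhibits 8 as an element of (392, 360), giving (8) ⊆ (392, 360). Containment (⊆): since 8 | 392 and 8 | 360 (392 = 8·49, 360 = 8·45), every Z-linear combination of 392 and 360 is divisible by 8, so (392, 360) ⊆ (8). Therefore (392, 360) = (8), d = 8.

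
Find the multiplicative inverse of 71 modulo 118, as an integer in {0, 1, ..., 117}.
71^(−1) ≡ 5 (mod 118)

Apply the extended Euclidean algorithm to (118, 71), tracking rows (r, s, t) with s·118 + t·71 = r. Each division r_prev = q·r_cur + r_new produces the new row as (previous row) − q·(current row):
  row A: (118, 1, 0)   [1·118 + 0·71 = 118]
  row B: (71, 0, 1)   [0·118 + 1·71 = 71]
  118 = 1·71 + 47   → row C = row A − 1·row B = (47, 1, −1)   [check: 1·118 − 1·71 = 47]
  71 = 1·47 + 24   → row D = row B − 1·row C = (24, −1, 2)   [check: −1·118 + 2·71 = 24]
  47 = 1·24 + 23   → row E = row C − 1·row D = (23, 2, −3)   [check: 2·118 − 3·71 = 23]
  24 = 1·23 + 1   → row F = row D − 1·row E = (1, −3, 5)   [check: −3·118 + 5·71 = 1]
  23 = 23·1 + 0   → remainder 0, stop. gcd = 1 (last nonzero row F).
The gcd is 1, so 71 is invertible mod 118. The last nonzero row gives −3·118 + 5·71 = 1, so t = 5. So 71^(−1) ≡ 5 (mod 118). Verify: 71 · 5 = 355 ≡ 1 (mod 118). ✓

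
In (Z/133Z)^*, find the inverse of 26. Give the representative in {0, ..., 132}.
26^(−1) ≡ 87 (mod 133)

Apply the extended Euclidean algorithm to (133, 26), tracking rows (r, s, t) with s·133 + t·26 = r. Each division r_prev = q·r_cur + r_new produces the new row as (previous row) − q·(current row):
  row A: (133, 1, 0)   [1·133 + 0·26 = 133]
  row B: (26, 0, 1)   [0·133 + 1·26 = 26]
  133 = 5·26 + 3   → row C = row A − 5·row B = (3, 1, −5)   [check: 1·133 − 5·26 = 3]
  26 = 8·3 + 2   → row D = row B − 8·row C = (2, −8, 41)   [check: −8·133 + 41·26 = 2]
  3 = 1·2 + 1   → row E = row C − 1·row D = (1, 9, −46)   [check: 9·133 − 46·26 = 1]
  2 = 2·1 + 0   → remainder 0, stop. gcd = 1 (last nonzero row E).
The gcd is 1, so 26 is invertible mod 133. The last nonzero row gives 9·133 − 46·26 = 1, so t = −46. So 26^(−1) ≡ −46 ≡ 87 (mod 133). Verify: 26 · 87 = 2262 ≡ 1 (mod 133). ✓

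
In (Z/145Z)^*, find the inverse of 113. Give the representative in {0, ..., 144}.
Apply the extended Euclidean algorithm to (145, 113), tracking rows (r, s, t) with s·145 + t·113 = r. Each division r_prev = q·r_cur + r_new produces the new row as (previous row) − q·(current row):
  row A: (145, 1, 0)   [1·145 + 0·113 = 145]
  row B: (113, 0, 1)   [0·145 + 1·113 = 113]
  145 = 1·113 + 32   → row C = row A − 1·row B = (32, 1, −1)   [check: 1·145 − 1·113 = 32]
  113 = 3·32 + 17   → row D = row B − 3·row C = (17, −3, 4)   [check: −3·145 + 4·113 = 17]
  32 = 1·17 + 15   → row E = row C − 1·row D = (15, 4, −5)   [check: 4·145 − 5·113 = 15]
  17 = 1·15 + 2   → row F = row D − 1·row E = (2, −7, 9)   [check: −7·145 + 9·113 = 2]
  15 = 7·2 + 1   → row G = row E − 7·row F = (1, 53, −68)   [check: 53·145 − 68·113 = 1]
  2 = 2·1 + 0   → remainder 0, stop. gcd = 1 (last nonzero row G).
The gcd is 1, so 113 is invertible mod 145. The last nonzero row gives 53·145 − 68·113 = 1, so t = −68. So 113^(−1) ≡ −68 ≡ 77 (mod 145). Verify: 113 · 77 = 8701 ≡ 1 (mod 145). ✓

Final answer: 113^(−1) ≡ 77 (mod 145)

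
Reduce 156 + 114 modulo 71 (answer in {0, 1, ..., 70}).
Reduce the summands first: 156 ≡ 14, 114 ≡ 43 (mod 71), so 156 + 114 ≡ 14 + 43 (mod 71). 14 + 43 = 57; 57 = 0·71 + 57, so (156 + 114) mod 71 = 57.

Final answer: 57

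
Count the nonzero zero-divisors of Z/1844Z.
In Z/1844Z each nonzero element is either a unit (gcd with 1844 is 1) or a zero-divisor (gcd > 1). The number of units is φ(1844): factorise 1844 = 2^2 · 461, so φ(1844) = (2^2 − 2^1) · (461 − 1) = 2 · 460 = 920. The nonzero elements number 1844 − 1 = 1843. Hence the nonzero zero-divisors number 1843 − 920 = 923.

Final answer: Z/1844Z has 923 nonzero zero-divisors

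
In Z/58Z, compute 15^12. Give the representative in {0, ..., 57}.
Use repeated squaring. Binary(12) = 1100. Walk through the bits of the exponent 12 left-to-right: at each bit after the leading one, square the running value, then multiply by 15 if the bit is 1 (always reducing mod 58):
  bit 1 = 1 (leading): start with 15.
  bit 2 = 1: square 15^2 = 225 ≡ 51; bit is 1, so multiply 51·15 = 765 ≡ 11 (mod 58).
  bit 3 = 0: square 11^2 = 121 ≡ 5 (mod 58).
  bit 4 = 0: square 5^2 = 25 (mod 58).
Final value: 15^12 ≡ 25 (mod 58).

Final answer: 25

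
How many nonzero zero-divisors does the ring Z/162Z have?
In Z/162Z each nonzero element is either a unit (gcd with 162 is 1) or a zero-divisor (gcd > 1). The number of units is φ(162): factorise 162 = 2 · 3^4, so φ(162) = (2 − 1) · (3^4 − 3^3) = 1 · 54 = 54. The nonzero elements number 162 − 1 = 161. Hence the nonzero zero-divisors number 161 − 54 = 107.

Final answer: Z/162Z has 107 nonzero zero-divisors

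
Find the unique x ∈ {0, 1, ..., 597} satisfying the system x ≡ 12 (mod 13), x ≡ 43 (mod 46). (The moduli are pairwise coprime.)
x ≡ 181 (mod 598); the representative in [0, 598) is 181

The moduli 13, 46 are pairwise coprime, so by the CRT there is a unique solution mod 13·46 = 598.
Solve by successive substitution. Start with x ≡ 12 (mod 13).
  Combine with x ≡ 43 (mod 46): write x = 12 + 13·t and require 12 + 13·t ≡ 43 (mod 46), i.e. 13·t ≡ 43 − 12 ≡ 31 (mod 46). Since 13^(−1) ≡ 39 (mod 46), t ≡ 39·31 ≡ 13 (mod 46). So x ≡ 12 + 13·13 = 181 (mod 598).
Unique solution in [0, 598): x = 181.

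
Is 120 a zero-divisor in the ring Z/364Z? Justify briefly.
gcd(120, 364) = 4 > 1, so 120 is not a unit in Z/364Z. In Z/nZ every nonzero non-unit is a zero-divisor: explicitly, take b = 364/gcd = 91 ≠ 0 (mod 364); then 120·91 = 10920 = 30·364, i.e. 120·91 ≡ 0 (mod 364). So 120 is a zero-divisor.

Final answer: YES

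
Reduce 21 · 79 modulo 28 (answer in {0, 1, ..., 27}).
7

Reduce the factors first: 79 ≡ 23 (mod 28), so 21 · 79 ≡ 21 · 23 (mod 28). 21 · 23 = 483. Dividing by 28: 483 = 17·28 + 7. So (21 · 79) mod 28 = 7.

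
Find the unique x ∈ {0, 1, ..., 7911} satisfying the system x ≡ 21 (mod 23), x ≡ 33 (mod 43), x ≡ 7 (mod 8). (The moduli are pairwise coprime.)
The moduli 23, 43, 8 are pairwise coprime, so by the CRT there is a unique solution mod 23·43·8 = 7912.
Solve by successive substitution. Start with x ≡ 21 (mod 23).
  Combine with x ≡ 33 (mod 43): write x = 21 + 23·t and require 21 + 23·t ≡ 33 (mod 43), i.e. 23·t ≡ 33 − 21 ≡ 12 (mod 43). Since 23^(−1) ≡ 15 (mod 43), t ≡ 15·12 ≡ 8 (mod 43). So x ≡ 21 + 23·8 = 205 (mod 989).
  Combine with x ≡ 7 (mod 8): write x = 205 + 989·t and require 205 + 989·t ≡ 7 (mod 8), i.e. 989·t ≡ 7 − 205 ≡ 2 (mod 8). Since 989^(−1) ≡ 5 (mod 8) (989 ≡ 5 (mod 8)), t ≡ 5·2 ≡ 2 (mod 8). So x ≡ 205 + 989·2 = 2183 (mod 7912).
Unique solution in [0, 7912): x = 2183.

Final answer: x ≡ 2183 (mod 7912); the representative in [0, 7912) is 2183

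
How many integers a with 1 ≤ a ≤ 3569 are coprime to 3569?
3444

The number of a ∈ {1, ..., 3569} with gcd(a, 3569) = 1 is by definition Euler's totient φ(3569). φ is multiplicative, with φ(p^e) = p^e − p^(e−1). Factorise 3569 = 43 · 83. Then
  φ(3569) = (43 − 1) · (83 − 1) = 42 · 82 = 3444.
So there are 3444 such integers.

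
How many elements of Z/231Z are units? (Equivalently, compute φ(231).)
Z/231Z has φ(231) = 120 units

An element a ∈ Z/231Z is a unit iff gcd(a, 231) = 1, so the number of units is φ(231). φ is multiplicative, with φ(p^e) = p^e − p^(e−1). Factorise 231 = 3 · 7 · 11. Then
  φ(231) = (3 − 1) · (7 − 1) · (11 − 1) = 2 · 6 · 10 = 120.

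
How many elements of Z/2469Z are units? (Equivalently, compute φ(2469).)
An element a ∈ Z/2469Z is a unit iff gcd(a, 2469) = 1, so the number of units is φ(2469). φ is multiplicative, with φ(p^e) = p^e − p^(e−1). Factorise 2469 = 3 · 823. Then
  φ(2469) = (3 − 1) · (823 − 1) = 2 · 822 = 1644.

Final answer: Z/2469Z has φ(2469) = 1644 units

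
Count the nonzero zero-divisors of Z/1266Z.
Z/1266Z has 845 nonzero zero-divisors

In Z/1266Z each nonzero element is either a unit (gcd with 1266 is 1) or a zero-divisor (gcd > 1). The number of units is φ(1266): factorise 1266 = 2 · 3 · 211, so φ(1266) = (2 − 1) · (3 − 1) · (211 − 1) = 1 · 2 · 210 = 420. The nonzero elements number 1266 − 1 = 1265. Hence the nonzero zero-divisors number 1265 − 420 = 845.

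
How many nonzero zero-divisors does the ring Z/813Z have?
In Z/813Z each nonzero element is either a unit (gcd with 813 is 1) or a zero-divisor (gcd > 1). The number of units is φ(813): factorise 813 = 3 · 271, so φ(813) = (3 − 1) · (271 − 1) = 2 · 270 = 540. The nonzero elements number 813 − 1 = 812. Hence the nonzero zero-divisors number 812 − 540 = 272.

Final answer: Z/813Z has 272 nonzero zero-divisors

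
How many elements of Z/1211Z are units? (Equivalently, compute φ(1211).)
Z/1211Z has φ(1211) = 1032 units

An element a ∈ Z/1211Z is a unit iff gcd(a, 1211) = 1, so the number of units is φ(1211). φ is multiplicative, with φ(p^e) = p^e − p^(e−1). Factorise 1211 = 7 · 173. Then
  φ(1211) = (7 − 1) · (173 − 1) = 6 · 172 = 1032.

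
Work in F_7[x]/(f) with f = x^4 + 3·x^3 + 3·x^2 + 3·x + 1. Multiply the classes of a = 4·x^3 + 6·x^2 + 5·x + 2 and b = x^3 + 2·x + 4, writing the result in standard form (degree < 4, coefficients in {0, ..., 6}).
Multiply as integer polynomials: a · b = 4·x^6 + 6·x^5 + 13·x^4 + 30·x^3 + 34·x^2 + 24·x + 8. Reducing coefficients mod 7: a · b ≡ 4·x^6 + 6·x^5 + 6·x^4 + 2·x^3 + 6·x^2 + 3·x + 1. Now divide by f(x) = x^4 + 3·x^3 + 3·x^2 + 3·x + 1 in F_7[x], eliminating the leading term at each step:
  leading term 4·x^6: subtract (4·x^2)·f(x) = 4·x^6 + 5·x^5 + 5·x^4 + 5·x^3 + 4·x^2, leaving x^5 + x^4 + 4·x^3 + 2·x^2 + 3·x + 1 (coefficients mod 7)
  leading term x^5: subtract (x)·f(x) = x^5 + 3·x^4 + 3·x^3 + 3·x^2 + x, leaving 5·x^4 + x^3 + 6·x^2 + 2·x + 1 (coefficients mod 7)
  leading term 5·x^4: subtract (5)·f(x) = 5·x^4 + x^3 + x^2 + x + 5, leaving 5·x^2 + x + 3 (coefficients mod 7)
The degree is now < 4, so this is the remainder. Hence a · b ≡ 5·x^2 + x + 3 in F_7[x]/(f).

Final answer: a · b ≡ 5·x^2 + x + 3 (mod f(x))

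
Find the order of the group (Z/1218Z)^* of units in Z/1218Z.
|(Z/1218Z)^*| = 336

(Z/1218Z)^* consists of the classes a with gcd(a, 1218) = 1, so its order is φ(1218). φ is multiplicative, with φ(p^e) = p^e − p^(e−1). Factorise 1218 = 2 · 3 · 7 · 29. Then
  φ(1218) = (2 − 1) · (3 − 1) · (7 − 1) · (29 − 1) = 1 · 2 · 6 · 28 = 336.
Thus |(Z/1218Z)^*| = 336.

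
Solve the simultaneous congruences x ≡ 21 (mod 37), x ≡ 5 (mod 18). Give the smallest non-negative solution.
The moduli 37, 18 are pairwise coprime, so by the CRT there is a unique solution mod 37·18 = 666.
Solve by successive substitution. Start with x ≡ 21 (mod 37).
  Combine with x ≡ 5 (mod 18): write x = 21 + 37·t and require 21 + 37·t ≡ 5 (mod 18), i.e. 37·t ≡ 5 − 21 ≡ 2 (mod 18). Since 37^(−1) ≡ 1 (mod 18) (37 ≡ 1 (mod 18)), t ≡ 1·2 ≡ 2 (mod 18). So x ≡ 21 + 37·2 = 95 (mod 666).
Unique solution in [0, 666): x = 95.

Final answer: x ≡ 95 (mod 666); the representative in [0, 666) is 95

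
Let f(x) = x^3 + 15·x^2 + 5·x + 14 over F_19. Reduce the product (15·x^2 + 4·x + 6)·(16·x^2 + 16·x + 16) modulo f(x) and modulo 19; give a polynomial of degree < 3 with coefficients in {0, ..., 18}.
a · b ≡ 18·x + 13 (mod f(x))

Multiply as integer polynomials: a · b = 240·x^4 + 304·x^3 + 400·x^2 + 160·x + 96. Reducing coefficients mod 19: a · b ≡ 12·x^4 + x^2 + 8·x + 1. Now divide by f(x) = x^3 + 15·x^2 + 5·x + 14 in F_19[x], eliminating the leading term at each step:
  leading term 12·x^4: subtract (12·x)·f(x) = 12·x^4 + 9·x^3 + 3·x^2 + 16·x, leaving 10·x^3 + 17·x^2 + 11·x + 1 (coefficients mod 19)
  leading term 10·x^3: subtract (10)·f(x) = 10·x^3 + 17·x^2 + 12·x + 7, leaving 18·x + 13 (coefficients mod 19)
The degree is now < 3, so this is the remainder. Hence a · b ≡ 18·x + 13 in F_19[x]/(f).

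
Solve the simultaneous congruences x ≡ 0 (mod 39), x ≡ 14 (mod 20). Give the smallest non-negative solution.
x ≡ 234 (mod 780); the representative in [0, 780) is 234

The moduli 39, 20 are pairwise coprime, so by the CRT there is a unique solution mod 39·20 = 780.
Solve by successive substitution. Start with x ≡ 0 (mod 39).
  Combine with x ≡ 14 (mod 20): write x = 39·t and require 39·t ≡ 14 (mod 20). Since 39^(−1) ≡ 19 (mod 20) (39 ≡ 19 (mod 20)), t ≡ 19·14 ≡ 6 (mod 20). So x ≡ 39·6 = 234 (mod 780).
Unique solution in [0, 780): x = 234.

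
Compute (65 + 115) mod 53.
21

Reduce the summands first: 65 ≡ 12, 115 ≡ 9 (mod 53), so 65 + 115 ≡ 12 + 9 (mod 53). 12 + 9 = 21; 21 = 0·53 + 21, so (65 + 115) mod 53 = 21.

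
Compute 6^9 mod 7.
Use repeated squaring. Binary(9) = 1001. Walk through the bits of the exponent 9 left-to-right: at each bit after the leading one, square the running value, then multiply by 6 if the bit is 1 (always reducing mod 7):
  bit 1 = 1 (leading): start with 6.
  bit 2 = 0: square 6^2 = 36 ≡ 1 (mod 7).
  bit 3 = 0: square 1^2 = 1 (mod 7).
  bit 4 = 1: square 1^2 = 1; bit is 1, so multiply 1·6 = 6 (mod 7).
Final value: 6^9 ≡ 6 (mod 7).

Final answer: 6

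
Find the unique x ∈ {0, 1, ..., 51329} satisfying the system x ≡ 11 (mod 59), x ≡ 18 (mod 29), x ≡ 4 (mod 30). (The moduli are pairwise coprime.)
x ≡ 424 (mod 51330); the representative in [0, 51330) is 424

The moduli 59, 29, 30 are pairwise coprime, so by the CRT there is a unique solution mod 59·29·30 = 51330.
Solve by successive substitution. Start with x ≡ 11 (mod 59).
  Combine with x ≡ 18 (mod 29): write x = 11 + 59·t and require 11 + 59·t ≡ 18 (mod 29), i.e. 59·t ≡ 18 − 11 ≡ 7 (mod 29). Since 59^(−1) ≡ 1 (mod 29) (59 ≡ 1 (mod 29)), t ≡ 1·7 ≡ 7 (mod 29). So x ≡ 11 + 59·7 = 424 (mod 1711).
  Combine with x ≡ 4 (mod 30): write x = 424 + 1711·t and require 424 + 1711·t ≡ 4 (mod 30), i.e. 1711·t ≡ 4 − 424 ≡ 0 (mod 30). Since 1711^(−1) ≡ 1 (mod 30) (1711 ≡ 1 (mod 30)), t ≡ 1·0 ≡ 0 (mod 30). So x ≡ 424 + 1711·0 = 424 (mod 51330).
Unique solution in [0, 51330): x = 424.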